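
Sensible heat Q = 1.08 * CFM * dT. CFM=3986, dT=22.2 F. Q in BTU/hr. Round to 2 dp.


Q = 1.08 * 3986 * 22.2 = 95568.34 BTU/hr

95568.34 BTU/hr


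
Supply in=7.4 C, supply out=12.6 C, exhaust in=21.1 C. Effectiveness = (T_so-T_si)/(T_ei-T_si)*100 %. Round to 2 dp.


eff = (12.6-7.4)/(21.1-7.4)*100 = 37.96 %

37.96 %


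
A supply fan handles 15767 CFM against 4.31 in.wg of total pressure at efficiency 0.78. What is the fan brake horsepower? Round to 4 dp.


BHP = 15767 * 4.31 / (6356 * 0.78) = 13.7072 hp

13.7072 hp


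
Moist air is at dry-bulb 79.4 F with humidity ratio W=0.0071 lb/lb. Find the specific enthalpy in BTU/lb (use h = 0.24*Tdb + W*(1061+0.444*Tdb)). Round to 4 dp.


h = 0.24*79.4 + 0.0071*(1061+0.444*79.4) = 26.8394 BTU/lb

26.8394 BTU/lb


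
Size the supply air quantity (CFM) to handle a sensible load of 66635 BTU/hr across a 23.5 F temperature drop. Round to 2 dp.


CFM = 66635 / (1.08 * 23.5) = 2625.49

2625.49 CFM


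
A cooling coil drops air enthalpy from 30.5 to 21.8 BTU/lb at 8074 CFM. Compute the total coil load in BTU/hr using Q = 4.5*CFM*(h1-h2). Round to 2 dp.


Q = 4.5 * 8074 * (30.5 - 21.8) = 316097.10 BTU/hr

316097.10 BTU/hr


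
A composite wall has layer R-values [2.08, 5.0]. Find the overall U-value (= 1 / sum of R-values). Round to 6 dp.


R_total = 2.08 + 5.0 = 7.08
U = 1/7.08 = 0.141243

0.141243


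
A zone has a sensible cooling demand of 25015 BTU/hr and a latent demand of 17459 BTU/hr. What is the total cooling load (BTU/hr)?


Qt = 25015 + 17459 = 42474 BTU/hr

42474 BTU/hr


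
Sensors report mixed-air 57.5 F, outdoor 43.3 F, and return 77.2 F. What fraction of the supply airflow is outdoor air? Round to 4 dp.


frac = (57.5 - 77.2) / (43.3 - 77.2) = 0.5811

0.5811


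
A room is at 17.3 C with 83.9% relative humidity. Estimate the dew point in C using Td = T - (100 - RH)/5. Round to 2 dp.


Td = 17.3 - (100-83.9)/5 = 14.08 C

14.08 C


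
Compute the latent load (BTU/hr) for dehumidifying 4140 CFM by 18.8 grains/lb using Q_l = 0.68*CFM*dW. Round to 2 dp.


Q = 0.68 * 4140 * 18.8 = 52925.76 BTU/hr

52925.76 BTU/hr


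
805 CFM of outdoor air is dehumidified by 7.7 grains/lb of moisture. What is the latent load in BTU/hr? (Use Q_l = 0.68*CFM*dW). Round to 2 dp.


Q = 0.68 * 805 * 7.7 = 4214.98 BTU/hr

4214.98 BTU/hr


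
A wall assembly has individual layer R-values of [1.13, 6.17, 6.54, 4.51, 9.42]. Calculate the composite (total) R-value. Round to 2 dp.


R_total = 1.13 + 6.17 + 6.54 + 4.51 + 9.42 = 27.77

27.77


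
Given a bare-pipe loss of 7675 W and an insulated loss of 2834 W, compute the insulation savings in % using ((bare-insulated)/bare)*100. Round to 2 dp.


Savings = ((7675-2834)/7675)*100 = 63.07 %

63.07 %


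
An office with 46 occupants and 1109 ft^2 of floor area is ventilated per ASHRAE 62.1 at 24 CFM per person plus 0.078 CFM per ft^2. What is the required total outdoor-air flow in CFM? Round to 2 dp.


Total = 46*24 + 1109*0.078 = 1190.50 CFM

1190.50 CFM


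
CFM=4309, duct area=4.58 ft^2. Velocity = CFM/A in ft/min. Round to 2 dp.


V = 4309 / 4.58 = 940.83 ft/min

940.83 ft/min


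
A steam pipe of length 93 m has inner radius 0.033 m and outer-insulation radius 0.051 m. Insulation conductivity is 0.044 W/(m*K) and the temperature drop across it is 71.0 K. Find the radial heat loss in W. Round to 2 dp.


Q = 2*pi*0.044*93*71.0/ln(0.051/0.033) = 4193.41 W

4193.41 W


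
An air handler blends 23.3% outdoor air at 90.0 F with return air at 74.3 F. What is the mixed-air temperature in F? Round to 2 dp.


T_mix = 74.3 + (23.3/100)*(90.0-74.3) = 77.96 F

77.96 F


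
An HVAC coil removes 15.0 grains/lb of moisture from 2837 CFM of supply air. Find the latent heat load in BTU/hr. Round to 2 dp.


Q = 0.68 * 2837 * 15.0 = 28937.40 BTU/hr

28937.40 BTU/hr


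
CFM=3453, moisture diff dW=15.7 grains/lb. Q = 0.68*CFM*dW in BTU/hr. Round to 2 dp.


Q = 0.68 * 3453 * 15.7 = 36864.23 BTU/hr

36864.23 BTU/hr


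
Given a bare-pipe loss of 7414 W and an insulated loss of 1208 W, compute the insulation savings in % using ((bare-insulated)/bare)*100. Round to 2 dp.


Savings = ((7414-1208)/7414)*100 = 83.71 %

83.71 %


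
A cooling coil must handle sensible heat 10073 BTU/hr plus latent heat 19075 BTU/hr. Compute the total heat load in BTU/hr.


Qt = 10073 + 19075 = 29148 BTU/hr

29148 BTU/hr


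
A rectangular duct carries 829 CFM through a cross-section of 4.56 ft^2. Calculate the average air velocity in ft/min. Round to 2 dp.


V = 829 / 4.56 = 181.80 ft/min

181.80 ft/min


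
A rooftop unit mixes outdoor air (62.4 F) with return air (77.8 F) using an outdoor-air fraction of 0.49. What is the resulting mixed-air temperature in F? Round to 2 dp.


T_mix = 0.49*62.4 + 0.51*77.8 = 70.25 F

70.25 F


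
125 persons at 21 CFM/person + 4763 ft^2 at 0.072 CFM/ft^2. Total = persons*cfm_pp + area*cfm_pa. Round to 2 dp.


Total = 125*21 + 4763*0.072 = 2967.94 CFM

2967.94 CFM


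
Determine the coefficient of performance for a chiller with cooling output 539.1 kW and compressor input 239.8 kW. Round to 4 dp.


COP = 539.1 / 239.8 = 2.2481

2.2481


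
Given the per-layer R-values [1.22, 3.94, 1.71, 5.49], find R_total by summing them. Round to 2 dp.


R_total = 1.22 + 3.94 + 1.71 + 5.49 = 12.36

12.36


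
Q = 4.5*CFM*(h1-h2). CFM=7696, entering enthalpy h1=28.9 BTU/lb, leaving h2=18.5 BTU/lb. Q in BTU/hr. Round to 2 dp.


Q = 4.5 * 7696 * (28.9 - 18.5) = 360172.80 BTU/hr

360172.80 BTU/hr


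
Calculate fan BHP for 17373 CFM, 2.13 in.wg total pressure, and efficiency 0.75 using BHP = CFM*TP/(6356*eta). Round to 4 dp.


BHP = 17373 * 2.13 / (6356 * 0.75) = 7.7626 hp

7.7626 hp


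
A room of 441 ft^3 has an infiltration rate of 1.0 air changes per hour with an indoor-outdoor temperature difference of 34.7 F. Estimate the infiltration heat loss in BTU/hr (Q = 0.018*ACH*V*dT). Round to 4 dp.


Q = 0.018 * 1.0 * 441 * 34.7 = 275.4486 BTU/hr

275.4486 BTU/hr


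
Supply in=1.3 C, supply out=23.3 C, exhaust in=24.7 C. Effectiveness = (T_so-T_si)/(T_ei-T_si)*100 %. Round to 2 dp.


eff = (23.3-1.3)/(24.7-1.3)*100 = 94.02 %

94.02 %


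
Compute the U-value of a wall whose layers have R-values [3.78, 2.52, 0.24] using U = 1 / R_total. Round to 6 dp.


R_total = 3.78 + 2.52 + 0.24 = 6.54
U = 1/6.54 = 0.152905

0.152905


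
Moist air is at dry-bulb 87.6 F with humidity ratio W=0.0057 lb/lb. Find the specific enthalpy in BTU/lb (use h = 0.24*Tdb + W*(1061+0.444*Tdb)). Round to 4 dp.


h = 0.24*87.6 + 0.0057*(1061+0.444*87.6) = 27.2934 BTU/lb

27.2934 BTU/lb


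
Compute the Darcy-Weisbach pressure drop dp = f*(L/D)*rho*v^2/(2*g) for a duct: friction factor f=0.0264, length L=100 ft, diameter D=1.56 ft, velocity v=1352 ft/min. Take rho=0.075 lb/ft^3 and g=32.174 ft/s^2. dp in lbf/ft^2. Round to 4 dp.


v_fps = 1352/60 = 22.5333 ft/s
dp = 0.0264*(100/1.56)*0.075*22.5333^2/(2*32.174) = 1.0015 lbf/ft^2

1.0015 lbf/ft^2


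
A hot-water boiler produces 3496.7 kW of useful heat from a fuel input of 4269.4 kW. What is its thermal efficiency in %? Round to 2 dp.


eta = (3496.7/4269.4)*100 = 81.90 %

81.90 %


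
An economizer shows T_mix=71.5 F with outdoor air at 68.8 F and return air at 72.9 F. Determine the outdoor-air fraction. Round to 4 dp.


frac = (71.5 - 72.9) / (68.8 - 72.9) = 0.3415

0.3415


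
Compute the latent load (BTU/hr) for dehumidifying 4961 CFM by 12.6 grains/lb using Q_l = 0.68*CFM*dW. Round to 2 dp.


Q = 0.68 * 4961 * 12.6 = 42505.85 BTU/hr

42505.85 BTU/hr


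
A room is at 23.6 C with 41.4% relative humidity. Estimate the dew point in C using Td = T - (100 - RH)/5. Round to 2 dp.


Td = 23.6 - (100-41.4)/5 = 11.88 C

11.88 C


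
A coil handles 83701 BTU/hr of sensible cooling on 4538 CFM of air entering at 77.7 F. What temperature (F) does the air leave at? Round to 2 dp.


dT = 83701/(1.08*4538) = 17.0782
T_leave = 77.7 - 17.0782 = 60.62 F

60.62 F


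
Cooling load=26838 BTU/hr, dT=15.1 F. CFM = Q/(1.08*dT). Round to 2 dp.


CFM = 26838 / (1.08 * 15.1) = 1645.70

1645.70 CFM


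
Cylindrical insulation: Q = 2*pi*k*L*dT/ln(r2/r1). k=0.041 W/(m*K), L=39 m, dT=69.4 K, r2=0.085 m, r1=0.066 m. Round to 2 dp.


Q = 2*pi*0.041*39*69.4/ln(0.085/0.066) = 2755.96 W

2755.96 W


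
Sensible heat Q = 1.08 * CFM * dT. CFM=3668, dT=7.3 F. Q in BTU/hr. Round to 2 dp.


Q = 1.08 * 3668 * 7.3 = 28918.51 BTU/hr

28918.51 BTU/hr


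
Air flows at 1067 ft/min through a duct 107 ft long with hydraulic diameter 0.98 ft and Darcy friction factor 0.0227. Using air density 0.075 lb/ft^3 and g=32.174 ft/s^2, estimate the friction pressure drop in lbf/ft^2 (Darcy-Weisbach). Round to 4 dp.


v_fps = 1067/60 = 17.7833 ft/s
dp = 0.0227*(107/0.98)*0.075*17.7833^2/(2*32.174) = 0.9136 lbf/ft^2

0.9136 lbf/ft^2


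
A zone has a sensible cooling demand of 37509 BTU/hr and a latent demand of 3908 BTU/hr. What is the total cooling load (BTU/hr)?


Qt = 37509 + 3908 = 41417 BTU/hr

41417 BTU/hr


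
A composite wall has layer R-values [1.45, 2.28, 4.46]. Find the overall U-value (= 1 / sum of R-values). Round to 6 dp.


R_total = 1.45 + 2.28 + 4.46 = 8.19
U = 1/8.19 = 0.122100

0.122100


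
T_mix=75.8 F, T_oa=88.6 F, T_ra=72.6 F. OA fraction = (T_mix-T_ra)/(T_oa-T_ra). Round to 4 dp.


frac = (75.8 - 72.6) / (88.6 - 72.6) = 0.2000

0.2000


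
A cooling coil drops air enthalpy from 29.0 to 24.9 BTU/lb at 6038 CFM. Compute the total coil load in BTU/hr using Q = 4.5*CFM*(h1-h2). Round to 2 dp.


Q = 4.5 * 6038 * (29.0 - 24.9) = 111401.10 BTU/hr

111401.10 BTU/hr


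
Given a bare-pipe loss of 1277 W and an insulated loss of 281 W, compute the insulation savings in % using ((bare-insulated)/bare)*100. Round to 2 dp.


Savings = ((1277-281)/1277)*100 = 78.00 %

78.00 %


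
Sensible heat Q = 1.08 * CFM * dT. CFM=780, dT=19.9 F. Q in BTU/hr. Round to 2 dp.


Q = 1.08 * 780 * 19.9 = 16763.76 BTU/hr

16763.76 BTU/hr


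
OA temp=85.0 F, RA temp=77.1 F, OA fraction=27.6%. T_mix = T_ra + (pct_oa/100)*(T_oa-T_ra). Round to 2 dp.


T_mix = 77.1 + (27.6/100)*(85.0-77.1) = 79.28 F

79.28 F


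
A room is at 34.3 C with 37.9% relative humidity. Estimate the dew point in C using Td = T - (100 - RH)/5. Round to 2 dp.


Td = 34.3 - (100-37.9)/5 = 21.88 C

21.88 C


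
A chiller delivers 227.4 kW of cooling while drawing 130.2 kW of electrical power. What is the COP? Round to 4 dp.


COP = 227.4 / 130.2 = 1.7465

1.7465


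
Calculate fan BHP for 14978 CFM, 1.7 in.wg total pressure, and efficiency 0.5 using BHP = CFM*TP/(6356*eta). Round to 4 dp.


BHP = 14978 * 1.7 / (6356 * 0.5) = 8.0121 hp

8.0121 hp


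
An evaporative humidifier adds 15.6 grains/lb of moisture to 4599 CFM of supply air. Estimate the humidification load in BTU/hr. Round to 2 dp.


Q = 0.68 * 4599 * 15.6 = 48786.19 BTU/hr

48786.19 BTU/hr


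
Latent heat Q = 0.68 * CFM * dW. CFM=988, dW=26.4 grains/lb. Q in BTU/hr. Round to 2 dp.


Q = 0.68 * 988 * 26.4 = 17736.58 BTU/hr

17736.58 BTU/hr


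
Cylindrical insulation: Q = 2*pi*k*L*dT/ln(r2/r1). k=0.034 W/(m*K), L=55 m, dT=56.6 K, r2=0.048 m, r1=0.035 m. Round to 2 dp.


Q = 2*pi*0.034*55*56.6/ln(0.048/0.035) = 2105.49 W

2105.49 W


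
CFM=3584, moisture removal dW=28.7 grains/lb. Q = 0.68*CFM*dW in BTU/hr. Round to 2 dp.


Q = 0.68 * 3584 * 28.7 = 69945.34 BTU/hr

69945.34 BTU/hr


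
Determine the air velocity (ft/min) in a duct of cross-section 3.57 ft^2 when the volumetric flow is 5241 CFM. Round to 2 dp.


V = 5241 / 3.57 = 1468.07 ft/min

1468.07 ft/min


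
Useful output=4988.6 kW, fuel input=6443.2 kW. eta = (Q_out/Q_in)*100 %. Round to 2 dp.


eta = (4988.6/6443.2)*100 = 77.42 %

77.42 %


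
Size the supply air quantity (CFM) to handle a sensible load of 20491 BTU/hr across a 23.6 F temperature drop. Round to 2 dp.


CFM = 20491 / (1.08 * 23.6) = 803.95

803.95 CFM


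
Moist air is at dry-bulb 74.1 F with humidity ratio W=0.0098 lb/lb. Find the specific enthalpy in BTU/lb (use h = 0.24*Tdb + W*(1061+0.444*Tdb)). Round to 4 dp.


h = 0.24*74.1 + 0.0098*(1061+0.444*74.1) = 28.5042 BTU/lb

28.5042 BTU/lb


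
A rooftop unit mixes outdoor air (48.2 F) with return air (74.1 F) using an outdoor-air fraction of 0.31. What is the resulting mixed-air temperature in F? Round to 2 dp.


T_mix = 0.31*48.2 + 0.69*74.1 = 66.07 F

66.07 F


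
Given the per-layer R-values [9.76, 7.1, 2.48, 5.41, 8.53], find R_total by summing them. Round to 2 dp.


R_total = 9.76 + 7.1 + 2.48 + 5.41 + 8.53 = 33.28

33.28


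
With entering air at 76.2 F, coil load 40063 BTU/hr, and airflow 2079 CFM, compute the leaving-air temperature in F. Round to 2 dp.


dT = 40063/(1.08*2079) = 17.8429
T_leave = 76.2 - 17.8429 = 58.36 F

58.36 F


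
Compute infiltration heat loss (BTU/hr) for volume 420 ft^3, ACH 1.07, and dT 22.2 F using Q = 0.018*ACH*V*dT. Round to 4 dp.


Q = 0.018 * 1.07 * 420 * 22.2 = 179.5802 BTU/hr

179.5802 BTU/hr


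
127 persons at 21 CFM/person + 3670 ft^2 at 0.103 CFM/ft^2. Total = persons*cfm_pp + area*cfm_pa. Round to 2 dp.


Total = 127*21 + 3670*0.103 = 3045.01 CFM

3045.01 CFM


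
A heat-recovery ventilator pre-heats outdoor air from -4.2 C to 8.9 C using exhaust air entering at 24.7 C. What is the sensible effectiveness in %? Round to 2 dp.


eff = (8.9-(-4.2))/(24.7-(-4.2))*100 = 45.33 %

45.33 %


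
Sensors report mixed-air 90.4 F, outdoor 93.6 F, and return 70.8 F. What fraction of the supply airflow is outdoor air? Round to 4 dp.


frac = (90.4 - 70.8) / (93.6 - 70.8) = 0.8596

0.8596


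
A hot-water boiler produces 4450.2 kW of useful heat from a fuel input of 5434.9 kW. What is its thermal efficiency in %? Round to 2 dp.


eta = (4450.2/5434.9)*100 = 81.88 %

81.88 %


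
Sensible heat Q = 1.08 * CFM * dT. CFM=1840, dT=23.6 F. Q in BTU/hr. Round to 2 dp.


Q = 1.08 * 1840 * 23.6 = 46897.92 BTU/hr

46897.92 BTU/hr


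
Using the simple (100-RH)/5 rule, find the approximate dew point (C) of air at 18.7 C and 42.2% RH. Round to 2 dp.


Td = 18.7 - (100-42.2)/5 = 7.14 C

7.14 C


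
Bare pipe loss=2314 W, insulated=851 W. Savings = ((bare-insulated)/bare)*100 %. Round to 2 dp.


Savings = ((2314-851)/2314)*100 = 63.22 %

63.22 %


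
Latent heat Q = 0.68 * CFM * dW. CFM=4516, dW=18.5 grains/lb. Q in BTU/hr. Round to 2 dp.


Q = 0.68 * 4516 * 18.5 = 56811.28 BTU/hr

56811.28 BTU/hr


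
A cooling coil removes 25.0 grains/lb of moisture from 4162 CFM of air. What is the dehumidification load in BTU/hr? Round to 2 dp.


Q = 0.68 * 4162 * 25.0 = 70754.00 BTU/hr

70754.00 BTU/hr


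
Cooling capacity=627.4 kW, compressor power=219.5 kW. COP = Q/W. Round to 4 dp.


COP = 627.4 / 219.5 = 2.8583

2.8583


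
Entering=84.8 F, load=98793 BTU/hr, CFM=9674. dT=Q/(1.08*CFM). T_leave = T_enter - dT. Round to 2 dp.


dT = 98793/(1.08*9674) = 9.4558
T_leave = 84.8 - 9.4558 = 75.34 F

75.34 F


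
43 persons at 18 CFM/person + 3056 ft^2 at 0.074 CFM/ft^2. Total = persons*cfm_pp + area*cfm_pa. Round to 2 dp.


Total = 43*18 + 3056*0.074 = 1000.14 CFM

1000.14 CFM


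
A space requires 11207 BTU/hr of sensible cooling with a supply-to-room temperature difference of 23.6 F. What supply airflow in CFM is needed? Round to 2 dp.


CFM = 11207 / (1.08 * 23.6) = 439.70

439.70 CFM


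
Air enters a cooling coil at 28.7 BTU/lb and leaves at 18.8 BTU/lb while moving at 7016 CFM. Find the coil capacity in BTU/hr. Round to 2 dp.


Q = 4.5 * 7016 * (28.7 - 18.8) = 312562.80 BTU/hr

312562.80 BTU/hr


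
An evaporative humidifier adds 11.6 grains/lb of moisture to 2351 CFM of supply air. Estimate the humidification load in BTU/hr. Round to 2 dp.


Q = 0.68 * 2351 * 11.6 = 18544.69 BTU/hr

18544.69 BTU/hr


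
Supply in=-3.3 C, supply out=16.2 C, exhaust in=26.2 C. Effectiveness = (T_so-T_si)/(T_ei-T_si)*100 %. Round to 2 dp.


eff = (16.2-(-3.3))/(26.2-(-3.3))*100 = 66.10 %

66.10 %


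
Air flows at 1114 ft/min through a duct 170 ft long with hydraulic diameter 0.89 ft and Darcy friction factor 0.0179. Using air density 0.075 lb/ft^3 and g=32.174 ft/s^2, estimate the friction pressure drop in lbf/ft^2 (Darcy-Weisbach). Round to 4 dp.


v_fps = 1114/60 = 18.5667 ft/s
dp = 0.0179*(170/0.89)*0.075*18.5667^2/(2*32.174) = 1.3737 lbf/ft^2

1.3737 lbf/ft^2


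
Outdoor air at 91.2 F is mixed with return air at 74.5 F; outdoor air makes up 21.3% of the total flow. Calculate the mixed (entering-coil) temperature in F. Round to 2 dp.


T_mix = 74.5 + (21.3/100)*(91.2-74.5) = 78.06 F

78.06 F


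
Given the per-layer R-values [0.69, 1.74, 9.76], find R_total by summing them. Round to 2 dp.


R_total = 0.69 + 1.74 + 9.76 = 12.19

12.19


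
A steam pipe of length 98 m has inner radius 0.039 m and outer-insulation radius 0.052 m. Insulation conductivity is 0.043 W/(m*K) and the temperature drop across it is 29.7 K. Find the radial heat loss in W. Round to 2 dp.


Q = 2*pi*0.043*98*29.7/ln(0.052/0.039) = 2733.49 W

2733.49 W


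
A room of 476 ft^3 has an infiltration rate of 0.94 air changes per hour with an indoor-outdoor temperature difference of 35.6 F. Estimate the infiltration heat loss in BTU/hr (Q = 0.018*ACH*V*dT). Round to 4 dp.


Q = 0.018 * 0.94 * 476 * 35.6 = 286.7196 BTU/hr

286.7196 BTU/hr


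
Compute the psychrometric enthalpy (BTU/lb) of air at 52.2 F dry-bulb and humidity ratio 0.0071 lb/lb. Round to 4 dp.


h = 0.24*52.2 + 0.0071*(1061+0.444*52.2) = 20.2257 BTU/lb

20.2257 BTU/lb


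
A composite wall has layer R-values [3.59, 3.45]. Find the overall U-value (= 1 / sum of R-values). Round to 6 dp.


R_total = 3.59 + 3.45 = 7.04
U = 1/7.04 = 0.142045

0.142045


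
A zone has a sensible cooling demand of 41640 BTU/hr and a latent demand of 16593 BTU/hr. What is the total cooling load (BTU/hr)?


Qt = 41640 + 16593 = 58233 BTU/hr

58233 BTU/hr


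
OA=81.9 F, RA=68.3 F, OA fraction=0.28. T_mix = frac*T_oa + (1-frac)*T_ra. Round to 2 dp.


T_mix = 0.28*81.9 + 0.72*68.3 = 72.11 F

72.11 F


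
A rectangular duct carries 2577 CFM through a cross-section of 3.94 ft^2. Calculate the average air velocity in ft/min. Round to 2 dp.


V = 2577 / 3.94 = 654.06 ft/min

654.06 ft/min


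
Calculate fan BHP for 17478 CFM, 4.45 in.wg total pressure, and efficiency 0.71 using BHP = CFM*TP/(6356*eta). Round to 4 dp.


BHP = 17478 * 4.45 / (6356 * 0.71) = 17.2349 hp

17.2349 hp


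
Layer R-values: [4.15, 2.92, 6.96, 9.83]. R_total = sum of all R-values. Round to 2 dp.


R_total = 4.15 + 2.92 + 6.96 + 9.83 = 23.86

23.86


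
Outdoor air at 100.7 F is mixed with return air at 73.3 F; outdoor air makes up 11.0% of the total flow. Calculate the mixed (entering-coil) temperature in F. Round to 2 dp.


T_mix = 73.3 + (11.0/100)*(100.7-73.3) = 76.31 F

76.31 F


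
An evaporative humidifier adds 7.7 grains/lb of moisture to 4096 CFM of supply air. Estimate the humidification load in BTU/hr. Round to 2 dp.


Q = 0.68 * 4096 * 7.7 = 21446.66 BTU/hr

21446.66 BTU/hr


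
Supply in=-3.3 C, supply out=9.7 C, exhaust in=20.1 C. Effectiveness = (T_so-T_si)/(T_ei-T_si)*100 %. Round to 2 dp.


eff = (9.7-(-3.3))/(20.1-(-3.3))*100 = 55.56 %

55.56 %


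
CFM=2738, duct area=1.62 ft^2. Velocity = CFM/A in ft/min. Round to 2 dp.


V = 2738 / 1.62 = 1690.12 ft/min

1690.12 ft/min


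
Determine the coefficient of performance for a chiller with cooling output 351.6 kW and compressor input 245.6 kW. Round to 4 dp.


COP = 351.6 / 245.6 = 1.4316

1.4316


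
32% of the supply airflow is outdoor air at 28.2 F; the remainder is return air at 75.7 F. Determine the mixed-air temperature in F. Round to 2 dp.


T_mix = 0.32*28.2 + 0.68*75.7 = 60.50 F

60.50 F


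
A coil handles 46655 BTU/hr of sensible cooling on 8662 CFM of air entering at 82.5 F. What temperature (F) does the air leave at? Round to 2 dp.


dT = 46655/(1.08*8662) = 4.9872
T_leave = 82.5 - 4.9872 = 77.51 F

77.51 F


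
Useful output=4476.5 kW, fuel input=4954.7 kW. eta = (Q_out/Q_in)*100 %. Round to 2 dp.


eta = (4476.5/4954.7)*100 = 90.35 %

90.35 %


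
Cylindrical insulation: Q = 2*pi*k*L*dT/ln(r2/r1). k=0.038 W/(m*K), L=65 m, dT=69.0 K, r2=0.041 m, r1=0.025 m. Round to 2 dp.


Q = 2*pi*0.038*65*69.0/ln(0.041/0.025) = 2164.65 W

2164.65 W


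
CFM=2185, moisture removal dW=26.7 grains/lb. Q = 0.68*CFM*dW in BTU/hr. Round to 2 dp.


Q = 0.68 * 2185 * 26.7 = 39670.86 BTU/hr

39670.86 BTU/hr


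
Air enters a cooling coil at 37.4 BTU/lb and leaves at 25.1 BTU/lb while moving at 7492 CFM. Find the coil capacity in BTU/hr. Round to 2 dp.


Q = 4.5 * 7492 * (37.4 - 25.1) = 414682.20 BTU/hr

414682.20 BTU/hr


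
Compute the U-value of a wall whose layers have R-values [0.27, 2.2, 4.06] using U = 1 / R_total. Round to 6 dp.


R_total = 0.27 + 2.2 + 4.06 = 6.53
U = 1/6.53 = 0.153139

0.153139


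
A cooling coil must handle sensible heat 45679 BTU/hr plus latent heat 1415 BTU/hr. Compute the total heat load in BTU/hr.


Qt = 45679 + 1415 = 47094 BTU/hr

47094 BTU/hr


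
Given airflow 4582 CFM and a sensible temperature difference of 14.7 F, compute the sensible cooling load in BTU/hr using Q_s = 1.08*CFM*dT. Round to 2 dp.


Q = 1.08 * 4582 * 14.7 = 72743.83 BTU/hr

72743.83 BTU/hr


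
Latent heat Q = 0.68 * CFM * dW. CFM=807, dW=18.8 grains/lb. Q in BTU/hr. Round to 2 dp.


Q = 0.68 * 807 * 18.8 = 10316.69 BTU/hr

10316.69 BTU/hr


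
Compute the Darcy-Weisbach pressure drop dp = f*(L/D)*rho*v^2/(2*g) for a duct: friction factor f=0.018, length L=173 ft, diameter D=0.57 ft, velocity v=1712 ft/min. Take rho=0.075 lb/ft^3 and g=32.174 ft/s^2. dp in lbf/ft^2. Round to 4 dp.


v_fps = 1712/60 = 28.5333 ft/s
dp = 0.018*(173/0.57)*0.075*28.5333^2/(2*32.174) = 5.1841 lbf/ft^2

5.1841 lbf/ft^2


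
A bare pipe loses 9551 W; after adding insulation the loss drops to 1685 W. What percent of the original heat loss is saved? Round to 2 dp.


Savings = ((9551-1685)/9551)*100 = 82.36 %

82.36 %


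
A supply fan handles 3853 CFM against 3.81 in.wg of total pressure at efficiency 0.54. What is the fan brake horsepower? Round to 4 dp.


BHP = 3853 * 3.81 / (6356 * 0.54) = 4.2771 hp

4.2771 hp


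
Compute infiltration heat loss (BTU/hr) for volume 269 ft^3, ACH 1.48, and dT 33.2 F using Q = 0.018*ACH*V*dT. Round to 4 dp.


Q = 0.018 * 1.48 * 269 * 33.2 = 237.9165 BTU/hr

237.9165 BTU/hr


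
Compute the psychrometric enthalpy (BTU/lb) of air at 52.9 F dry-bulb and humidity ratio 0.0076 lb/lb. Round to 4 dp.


h = 0.24*52.9 + 0.0076*(1061+0.444*52.9) = 20.9381 BTU/lb

20.9381 BTU/lb


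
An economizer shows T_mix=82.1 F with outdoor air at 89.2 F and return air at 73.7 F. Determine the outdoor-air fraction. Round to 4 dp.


frac = (82.1 - 73.7) / (89.2 - 73.7) = 0.5419

0.5419


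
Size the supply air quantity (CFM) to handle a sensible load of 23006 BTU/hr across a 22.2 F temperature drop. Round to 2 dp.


CFM = 23006 / (1.08 * 22.2) = 959.54

959.54 CFM


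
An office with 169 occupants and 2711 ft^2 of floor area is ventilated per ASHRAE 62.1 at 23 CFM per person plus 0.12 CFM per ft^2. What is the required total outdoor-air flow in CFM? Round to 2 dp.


Total = 169*23 + 2711*0.12 = 4212.32 CFM

4212.32 CFM


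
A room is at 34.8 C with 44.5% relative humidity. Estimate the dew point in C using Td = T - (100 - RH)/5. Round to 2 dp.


Td = 34.8 - (100-44.5)/5 = 23.70 C

23.70 C


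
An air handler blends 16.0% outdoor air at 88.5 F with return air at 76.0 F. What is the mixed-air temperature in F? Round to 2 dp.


T_mix = 76.0 + (16.0/100)*(88.5-76.0) = 78.00 F

78.00 F


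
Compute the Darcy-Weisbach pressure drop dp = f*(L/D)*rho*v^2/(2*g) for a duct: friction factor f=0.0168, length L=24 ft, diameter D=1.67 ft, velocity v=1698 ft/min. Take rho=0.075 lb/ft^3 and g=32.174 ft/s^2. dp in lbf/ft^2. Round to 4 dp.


v_fps = 1698/60 = 28.3 ft/s
dp = 0.0168*(24/1.67)*0.075*28.3^2/(2*32.174) = 0.2254 lbf/ft^2

0.2254 lbf/ft^2


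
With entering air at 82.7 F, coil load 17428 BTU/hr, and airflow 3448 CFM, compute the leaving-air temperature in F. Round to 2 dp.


dT = 17428/(1.08*3448) = 4.6801
T_leave = 82.7 - 4.6801 = 78.02 F

78.02 F


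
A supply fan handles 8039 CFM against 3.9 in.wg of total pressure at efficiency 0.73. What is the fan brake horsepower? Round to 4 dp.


BHP = 8039 * 3.9 / (6356 * 0.73) = 6.7571 hp

6.7571 hp


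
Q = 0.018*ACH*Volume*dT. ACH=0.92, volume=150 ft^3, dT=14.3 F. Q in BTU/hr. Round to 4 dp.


Q = 0.018 * 0.92 * 150 * 14.3 = 35.5212 BTU/hr

35.5212 BTU/hr


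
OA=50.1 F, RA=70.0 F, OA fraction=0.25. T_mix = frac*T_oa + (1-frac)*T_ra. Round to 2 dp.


T_mix = 0.25*50.1 + 0.75*70.0 = 65.03 F

65.03 F


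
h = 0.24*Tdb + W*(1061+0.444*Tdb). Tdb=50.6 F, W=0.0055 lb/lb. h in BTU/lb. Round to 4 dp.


h = 0.24*50.6 + 0.0055*(1061+0.444*50.6) = 18.1031 BTU/lb

18.1031 BTU/lb


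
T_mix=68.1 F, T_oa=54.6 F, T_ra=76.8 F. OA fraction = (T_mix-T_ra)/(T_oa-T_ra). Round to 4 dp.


frac = (68.1 - 76.8) / (54.6 - 76.8) = 0.3919

0.3919


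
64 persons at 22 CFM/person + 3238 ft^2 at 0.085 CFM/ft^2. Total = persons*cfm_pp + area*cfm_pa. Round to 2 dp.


Total = 64*22 + 3238*0.085 = 1683.23 CFM

1683.23 CFM


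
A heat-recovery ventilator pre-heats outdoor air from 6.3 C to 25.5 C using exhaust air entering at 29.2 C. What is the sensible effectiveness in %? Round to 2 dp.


eff = (25.5-6.3)/(29.2-6.3)*100 = 83.84 %

83.84 %


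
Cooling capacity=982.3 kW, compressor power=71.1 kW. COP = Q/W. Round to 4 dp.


COP = 982.3 / 71.1 = 13.8158

13.8158


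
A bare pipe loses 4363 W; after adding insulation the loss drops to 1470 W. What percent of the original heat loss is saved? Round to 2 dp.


Savings = ((4363-1470)/4363)*100 = 66.31 %

66.31 %


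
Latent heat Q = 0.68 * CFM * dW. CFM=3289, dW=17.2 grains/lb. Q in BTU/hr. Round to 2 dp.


Q = 0.68 * 3289 * 17.2 = 38468.14 BTU/hr

38468.14 BTU/hr


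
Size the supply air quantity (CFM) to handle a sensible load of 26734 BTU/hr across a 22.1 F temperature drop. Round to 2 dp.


CFM = 26734 / (1.08 * 22.1) = 1120.08

1120.08 CFM


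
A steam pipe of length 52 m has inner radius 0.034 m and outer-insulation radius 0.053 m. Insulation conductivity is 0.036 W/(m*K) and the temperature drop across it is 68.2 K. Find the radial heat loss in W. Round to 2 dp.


Q = 2*pi*0.036*52*68.2/ln(0.053/0.034) = 1806.98 W

1806.98 W


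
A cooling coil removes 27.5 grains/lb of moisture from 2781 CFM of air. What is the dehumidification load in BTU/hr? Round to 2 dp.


Q = 0.68 * 2781 * 27.5 = 52004.70 BTU/hr

52004.70 BTU/hr


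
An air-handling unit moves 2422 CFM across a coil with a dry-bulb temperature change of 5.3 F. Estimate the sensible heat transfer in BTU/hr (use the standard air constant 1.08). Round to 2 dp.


Q = 1.08 * 2422 * 5.3 = 13863.53 BTU/hr

13863.53 BTU/hr


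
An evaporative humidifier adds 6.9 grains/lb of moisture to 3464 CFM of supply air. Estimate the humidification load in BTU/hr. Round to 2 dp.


Q = 0.68 * 3464 * 6.9 = 16253.09 BTU/hr

16253.09 BTU/hr


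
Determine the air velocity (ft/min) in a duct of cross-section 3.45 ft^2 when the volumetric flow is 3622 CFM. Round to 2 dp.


V = 3622 / 3.45 = 1049.86 ft/min

1049.86 ft/min


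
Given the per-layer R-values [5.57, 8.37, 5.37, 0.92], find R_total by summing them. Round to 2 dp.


R_total = 5.57 + 8.37 + 5.37 + 0.92 = 20.23

20.23


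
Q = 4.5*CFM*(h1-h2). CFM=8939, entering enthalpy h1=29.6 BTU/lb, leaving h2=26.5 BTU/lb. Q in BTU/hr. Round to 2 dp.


Q = 4.5 * 8939 * (29.6 - 26.5) = 124699.05 BTU/hr

124699.05 BTU/hr


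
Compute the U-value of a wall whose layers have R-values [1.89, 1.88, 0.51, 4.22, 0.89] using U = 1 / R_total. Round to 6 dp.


R_total = 1.89 + 1.88 + 0.51 + 4.22 + 0.89 = 9.39
U = 1/9.39 = 0.106496

0.106496


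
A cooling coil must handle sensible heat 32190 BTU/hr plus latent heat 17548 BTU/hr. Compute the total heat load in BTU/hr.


Qt = 32190 + 17548 = 49738 BTU/hr

49738 BTU/hr


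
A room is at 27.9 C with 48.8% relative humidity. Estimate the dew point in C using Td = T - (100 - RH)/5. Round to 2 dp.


Td = 27.9 - (100-48.8)/5 = 17.66 C

17.66 C


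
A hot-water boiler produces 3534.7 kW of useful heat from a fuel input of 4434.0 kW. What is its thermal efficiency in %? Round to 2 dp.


eta = (3534.7/4434.0)*100 = 79.72 %

79.72 %


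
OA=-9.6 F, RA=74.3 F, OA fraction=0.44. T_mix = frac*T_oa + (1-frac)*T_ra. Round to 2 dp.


T_mix = 0.44*(-9.6) + 0.56*74.3 = 37.38 F

37.38 F


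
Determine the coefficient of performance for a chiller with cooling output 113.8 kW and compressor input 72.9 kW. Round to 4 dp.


COP = 113.8 / 72.9 = 1.5610

1.5610


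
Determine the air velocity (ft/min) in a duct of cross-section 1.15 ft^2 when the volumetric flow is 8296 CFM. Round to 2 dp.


V = 8296 / 1.15 = 7213.91 ft/min

7213.91 ft/min


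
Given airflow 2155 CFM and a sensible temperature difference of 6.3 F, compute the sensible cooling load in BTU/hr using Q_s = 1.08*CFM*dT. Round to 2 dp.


Q = 1.08 * 2155 * 6.3 = 14662.62 BTU/hr

14662.62 BTU/hr


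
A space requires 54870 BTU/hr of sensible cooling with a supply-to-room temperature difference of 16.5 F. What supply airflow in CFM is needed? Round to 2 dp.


CFM = 54870 / (1.08 * 16.5) = 3079.12

3079.12 CFM


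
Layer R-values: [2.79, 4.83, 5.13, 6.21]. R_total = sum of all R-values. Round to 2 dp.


R_total = 2.79 + 4.83 + 5.13 + 6.21 = 18.96

18.96


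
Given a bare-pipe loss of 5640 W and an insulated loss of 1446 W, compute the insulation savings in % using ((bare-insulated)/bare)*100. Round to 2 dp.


Savings = ((5640-1446)/5640)*100 = 74.36 %

74.36 %


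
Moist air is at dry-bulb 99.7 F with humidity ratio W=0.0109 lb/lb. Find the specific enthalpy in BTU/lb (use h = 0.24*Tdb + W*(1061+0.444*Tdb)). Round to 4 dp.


h = 0.24*99.7 + 0.0109*(1061+0.444*99.7) = 35.9754 BTU/lb

35.9754 BTU/lb


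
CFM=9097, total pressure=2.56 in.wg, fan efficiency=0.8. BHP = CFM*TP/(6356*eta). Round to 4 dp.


BHP = 9097 * 2.56 / (6356 * 0.8) = 4.5800 hp

4.5800 hp


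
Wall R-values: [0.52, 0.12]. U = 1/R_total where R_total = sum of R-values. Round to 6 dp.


R_total = 0.52 + 0.12 = 0.64
U = 1/0.64 = 1.562500

1.562500


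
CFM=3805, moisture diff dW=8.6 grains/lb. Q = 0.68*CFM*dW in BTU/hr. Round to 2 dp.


Q = 0.68 * 3805 * 8.6 = 22251.64 BTU/hr

22251.64 BTU/hr


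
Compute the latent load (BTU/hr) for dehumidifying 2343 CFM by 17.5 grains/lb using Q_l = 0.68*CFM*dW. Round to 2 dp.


Q = 0.68 * 2343 * 17.5 = 27881.70 BTU/hr

27881.70 BTU/hr


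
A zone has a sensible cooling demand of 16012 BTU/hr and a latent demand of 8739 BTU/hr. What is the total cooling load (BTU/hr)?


Qt = 16012 + 8739 = 24751 BTU/hr

24751 BTU/hr


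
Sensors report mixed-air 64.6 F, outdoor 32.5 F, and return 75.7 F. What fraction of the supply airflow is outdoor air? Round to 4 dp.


frac = (64.6 - 75.7) / (32.5 - 75.7) = 0.2569

0.2569


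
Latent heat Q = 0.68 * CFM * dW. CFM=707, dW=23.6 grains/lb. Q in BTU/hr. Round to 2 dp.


Q = 0.68 * 707 * 23.6 = 11345.94 BTU/hr

11345.94 BTU/hr


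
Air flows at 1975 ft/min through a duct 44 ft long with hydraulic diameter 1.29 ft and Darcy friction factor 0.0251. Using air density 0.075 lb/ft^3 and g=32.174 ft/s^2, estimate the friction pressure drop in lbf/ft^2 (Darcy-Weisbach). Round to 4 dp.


v_fps = 1975/60 = 32.9167 ft/s
dp = 0.0251*(44/1.29)*0.075*32.9167^2/(2*32.174) = 1.0812 lbf/ft^2

1.0812 lbf/ft^2


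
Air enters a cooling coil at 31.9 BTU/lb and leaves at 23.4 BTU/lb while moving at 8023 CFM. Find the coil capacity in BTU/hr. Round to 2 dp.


Q = 4.5 * 8023 * (31.9 - 23.4) = 306879.75 BTU/hr

306879.75 BTU/hr


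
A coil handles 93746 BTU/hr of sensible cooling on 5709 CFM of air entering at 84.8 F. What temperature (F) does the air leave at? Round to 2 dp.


dT = 93746/(1.08*5709) = 15.2044
T_leave = 84.8 - 15.2044 = 69.60 F

69.60 F


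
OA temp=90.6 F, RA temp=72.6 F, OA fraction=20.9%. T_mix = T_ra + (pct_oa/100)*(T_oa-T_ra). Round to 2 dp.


T_mix = 72.6 + (20.9/100)*(90.6-72.6) = 76.36 F

76.36 F


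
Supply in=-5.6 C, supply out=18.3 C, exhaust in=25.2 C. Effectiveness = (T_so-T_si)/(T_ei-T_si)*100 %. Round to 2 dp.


eff = (18.3-(-5.6))/(25.2-(-5.6))*100 = 77.60 %

77.60 %


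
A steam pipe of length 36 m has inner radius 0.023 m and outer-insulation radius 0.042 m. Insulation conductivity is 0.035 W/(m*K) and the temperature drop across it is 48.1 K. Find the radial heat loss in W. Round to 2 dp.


Q = 2*pi*0.035*36*48.1/ln(0.042/0.023) = 632.37 W

632.37 W


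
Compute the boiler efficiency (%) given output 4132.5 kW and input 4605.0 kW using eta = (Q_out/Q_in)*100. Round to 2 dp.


eta = (4132.5/4605.0)*100 = 89.74 %

89.74 %


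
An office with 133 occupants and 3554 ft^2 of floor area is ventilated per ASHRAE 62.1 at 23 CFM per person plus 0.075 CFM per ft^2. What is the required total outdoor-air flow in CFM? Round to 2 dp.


Total = 133*23 + 3554*0.075 = 3325.55 CFM

3325.55 CFM


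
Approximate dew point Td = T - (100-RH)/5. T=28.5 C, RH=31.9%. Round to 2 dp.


Td = 28.5 - (100-31.9)/5 = 14.88 C

14.88 C


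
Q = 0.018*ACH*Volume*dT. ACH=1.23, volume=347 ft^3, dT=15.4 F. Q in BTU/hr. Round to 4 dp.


Q = 0.018 * 1.23 * 347 * 15.4 = 118.3117 BTU/hr

118.3117 BTU/hr


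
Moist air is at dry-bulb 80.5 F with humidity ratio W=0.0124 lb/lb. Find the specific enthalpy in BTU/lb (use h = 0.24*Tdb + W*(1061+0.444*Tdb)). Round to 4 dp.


h = 0.24*80.5 + 0.0124*(1061+0.444*80.5) = 32.9196 BTU/lb

32.9196 BTU/lb


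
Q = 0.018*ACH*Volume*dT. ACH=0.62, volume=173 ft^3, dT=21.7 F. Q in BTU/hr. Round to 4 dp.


Q = 0.018 * 0.62 * 173 * 21.7 = 41.8958 BTU/hr

41.8958 BTU/hr


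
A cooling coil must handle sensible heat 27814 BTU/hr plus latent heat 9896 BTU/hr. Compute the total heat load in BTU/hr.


Qt = 27814 + 9896 = 37710 BTU/hr

37710 BTU/hr


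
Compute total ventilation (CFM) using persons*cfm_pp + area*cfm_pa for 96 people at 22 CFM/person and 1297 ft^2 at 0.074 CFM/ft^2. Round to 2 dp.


Total = 96*22 + 1297*0.074 = 2207.98 CFM

2207.98 CFM


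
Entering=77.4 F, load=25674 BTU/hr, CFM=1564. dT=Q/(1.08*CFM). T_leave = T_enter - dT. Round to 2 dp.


dT = 25674/(1.08*1564) = 15.1996
T_leave = 77.4 - 15.1996 = 62.20 F

62.20 F


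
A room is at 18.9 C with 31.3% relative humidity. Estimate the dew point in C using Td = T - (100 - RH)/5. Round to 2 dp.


Td = 18.9 - (100-31.3)/5 = 5.16 C

5.16 C


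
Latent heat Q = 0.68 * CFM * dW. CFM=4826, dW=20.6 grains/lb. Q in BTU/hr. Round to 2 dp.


Q = 0.68 * 4826 * 20.6 = 67602.61 BTU/hr

67602.61 BTU/hr


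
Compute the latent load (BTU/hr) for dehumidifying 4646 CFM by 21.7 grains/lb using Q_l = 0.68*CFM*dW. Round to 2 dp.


Q = 0.68 * 4646 * 21.7 = 68556.38 BTU/hr

68556.38 BTU/hr


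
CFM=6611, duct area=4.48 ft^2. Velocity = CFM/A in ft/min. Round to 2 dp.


V = 6611 / 4.48 = 1475.67 ft/min

1475.67 ft/min


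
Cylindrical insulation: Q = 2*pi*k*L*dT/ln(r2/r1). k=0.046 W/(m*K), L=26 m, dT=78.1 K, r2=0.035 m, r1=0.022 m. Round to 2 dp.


Q = 2*pi*0.046*26*78.1/ln(0.035/0.022) = 1264.03 W

1264.03 W


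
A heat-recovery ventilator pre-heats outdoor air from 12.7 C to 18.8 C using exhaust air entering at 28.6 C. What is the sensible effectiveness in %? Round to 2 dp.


eff = (18.8-12.7)/(28.6-12.7)*100 = 38.36 %

38.36 %


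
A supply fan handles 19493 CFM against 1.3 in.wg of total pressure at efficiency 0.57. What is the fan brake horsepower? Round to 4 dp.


BHP = 19493 * 1.3 / (6356 * 0.57) = 6.9946 hp

6.9946 hp


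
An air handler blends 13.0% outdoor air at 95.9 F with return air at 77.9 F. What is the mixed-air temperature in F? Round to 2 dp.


T_mix = 77.9 + (13.0/100)*(95.9-77.9) = 80.24 F

80.24 F


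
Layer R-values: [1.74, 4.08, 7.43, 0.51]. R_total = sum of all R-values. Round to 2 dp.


R_total = 1.74 + 4.08 + 7.43 + 0.51 = 13.76

13.76


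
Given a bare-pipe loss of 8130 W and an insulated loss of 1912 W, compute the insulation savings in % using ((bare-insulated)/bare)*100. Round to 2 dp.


Savings = ((8130-1912)/8130)*100 = 76.48 %

76.48 %


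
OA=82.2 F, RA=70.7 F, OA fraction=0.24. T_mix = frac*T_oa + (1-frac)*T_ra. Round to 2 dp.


T_mix = 0.24*82.2 + 0.76*70.7 = 73.46 F

73.46 F


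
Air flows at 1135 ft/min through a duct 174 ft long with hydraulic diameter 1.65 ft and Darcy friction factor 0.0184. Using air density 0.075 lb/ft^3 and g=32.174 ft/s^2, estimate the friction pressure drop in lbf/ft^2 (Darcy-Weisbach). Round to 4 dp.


v_fps = 1135/60 = 18.9167 ft/s
dp = 0.0184*(174/1.65)*0.075*18.9167^2/(2*32.174) = 0.8093 lbf/ft^2

0.8093 lbf/ft^2


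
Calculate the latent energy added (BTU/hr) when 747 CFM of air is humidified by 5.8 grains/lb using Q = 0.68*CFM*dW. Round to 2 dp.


Q = 0.68 * 747 * 5.8 = 2946.17 BTU/hr

2946.17 BTU/hr


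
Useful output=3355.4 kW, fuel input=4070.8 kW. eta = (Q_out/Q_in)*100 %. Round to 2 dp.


eta = (3355.4/4070.8)*100 = 82.43 %

82.43 %


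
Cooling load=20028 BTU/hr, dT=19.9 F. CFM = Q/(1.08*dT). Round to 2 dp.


CFM = 20028 / (1.08 * 19.9) = 931.88

931.88 CFM


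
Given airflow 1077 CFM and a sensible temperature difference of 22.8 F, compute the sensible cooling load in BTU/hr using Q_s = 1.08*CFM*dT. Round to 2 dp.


Q = 1.08 * 1077 * 22.8 = 26520.05 BTU/hr

26520.05 BTU/hr


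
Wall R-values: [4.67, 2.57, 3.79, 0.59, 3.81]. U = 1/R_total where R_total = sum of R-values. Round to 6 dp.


R_total = 4.67 + 2.57 + 3.79 + 0.59 + 3.81 = 15.43
U = 1/15.43 = 0.064809

0.064809


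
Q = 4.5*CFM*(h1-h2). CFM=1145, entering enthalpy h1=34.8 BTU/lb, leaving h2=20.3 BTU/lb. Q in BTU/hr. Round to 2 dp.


Q = 4.5 * 1145 * (34.8 - 20.3) = 74711.25 BTU/hr

74711.25 BTU/hr


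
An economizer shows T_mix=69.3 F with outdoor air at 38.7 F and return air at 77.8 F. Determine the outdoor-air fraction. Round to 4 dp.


frac = (69.3 - 77.8) / (38.7 - 77.8) = 0.2174

0.2174


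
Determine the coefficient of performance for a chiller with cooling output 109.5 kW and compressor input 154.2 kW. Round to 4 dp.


COP = 109.5 / 154.2 = 0.7101

0.7101


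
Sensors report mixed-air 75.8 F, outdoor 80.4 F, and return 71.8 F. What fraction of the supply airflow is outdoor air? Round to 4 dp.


frac = (75.8 - 71.8) / (80.4 - 71.8) = 0.4651

0.4651


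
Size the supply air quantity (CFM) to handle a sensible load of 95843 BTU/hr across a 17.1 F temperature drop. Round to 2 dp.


CFM = 95843 / (1.08 * 17.1) = 5189.68

5189.68 CFM


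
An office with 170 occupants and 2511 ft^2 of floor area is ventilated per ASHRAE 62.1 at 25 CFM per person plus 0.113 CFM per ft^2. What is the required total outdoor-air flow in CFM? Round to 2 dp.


Total = 170*25 + 2511*0.113 = 4533.74 CFM

4533.74 CFM


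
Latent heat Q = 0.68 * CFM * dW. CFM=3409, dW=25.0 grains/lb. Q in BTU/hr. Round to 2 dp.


Q = 0.68 * 3409 * 25.0 = 57953.00 BTU/hr

57953.00 BTU/hr


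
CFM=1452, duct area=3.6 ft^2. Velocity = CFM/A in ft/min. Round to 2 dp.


V = 1452 / 3.6 = 403.33 ft/min

403.33 ft/min
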